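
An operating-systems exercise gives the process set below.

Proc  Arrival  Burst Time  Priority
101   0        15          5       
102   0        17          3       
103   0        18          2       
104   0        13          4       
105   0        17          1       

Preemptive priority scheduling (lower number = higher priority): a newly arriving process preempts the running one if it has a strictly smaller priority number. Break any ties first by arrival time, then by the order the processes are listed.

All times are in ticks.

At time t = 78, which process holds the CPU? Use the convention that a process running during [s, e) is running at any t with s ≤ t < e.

Timeline: | 105 0-17 | 103 17-35 | 102 35-52 | 104 52-65 | 101 65-80 |
Completion: 101=80  102=52  103=35  104=65  105=17
Turnaround (C−A): 101=80  102=52  103=35  104=65  105=17

101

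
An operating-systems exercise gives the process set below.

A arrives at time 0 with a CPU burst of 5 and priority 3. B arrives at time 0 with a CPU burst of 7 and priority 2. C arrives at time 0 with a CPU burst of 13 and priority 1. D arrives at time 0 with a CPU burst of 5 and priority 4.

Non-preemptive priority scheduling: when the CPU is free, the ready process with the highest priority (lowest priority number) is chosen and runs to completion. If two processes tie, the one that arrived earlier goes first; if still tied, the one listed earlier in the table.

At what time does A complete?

Gantt: | C 0-13 | B 13-20 | A 20-25 | D 25-30 |
Completion: A=25  B=20  C=13  D=30
Turnaround (C−A): A=25  B=20  C=13  D=30

25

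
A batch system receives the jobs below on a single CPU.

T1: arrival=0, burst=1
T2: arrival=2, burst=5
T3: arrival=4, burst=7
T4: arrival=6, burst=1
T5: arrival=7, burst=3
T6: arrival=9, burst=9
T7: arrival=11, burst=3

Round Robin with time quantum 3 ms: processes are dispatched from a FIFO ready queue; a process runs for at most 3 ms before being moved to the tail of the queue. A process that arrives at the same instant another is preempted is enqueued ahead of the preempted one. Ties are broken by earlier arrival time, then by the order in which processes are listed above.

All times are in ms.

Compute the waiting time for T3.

Schedule: | T1 0-1 | idle 1-2 | T2 2-5 | T3 5-8 | T2 8-10 | T4 10-11 | T5 11-14 | T3 14-17 | T6 17-20 | T7 20-23 | T3 23-24 | T6 24-30 |
Completion: T1=1  T2=10  T3=24  T4=11  T5=14  T6=30  T7=23
Turnaround (C−A): T1=1  T2=8  T3=20  T4=5  T5=7  T6=21  T7=12
Waiting(T3) = turnaround − burst = 20 − 7 = 13

13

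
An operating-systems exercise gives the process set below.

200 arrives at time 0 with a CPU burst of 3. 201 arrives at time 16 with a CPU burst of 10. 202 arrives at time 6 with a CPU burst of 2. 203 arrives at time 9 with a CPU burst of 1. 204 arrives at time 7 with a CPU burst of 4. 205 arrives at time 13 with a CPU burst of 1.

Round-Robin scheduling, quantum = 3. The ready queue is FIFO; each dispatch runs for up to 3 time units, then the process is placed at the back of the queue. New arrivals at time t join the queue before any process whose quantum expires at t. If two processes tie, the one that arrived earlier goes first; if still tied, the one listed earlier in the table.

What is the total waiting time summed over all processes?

4

Schedule: | 200 0-3 | idle 3-6 | 202 6-8 | 204 8-11 | 203 11-12 | 204 12-13 | 205 13-14 | idle 14-16 | 201 16-26 |
Completion: 200=3  201=26  202=8  203=12  204=13  205=14
Turnaround (C−A): 200=3  201=10  202=2  203=3  204=6  205=1
Waiting = turnaround − burst: 200=0, 201=0, 202=0, 203=2, 204=2, 205=0
Total waiting = 0 + 0 + 0 + 2 + 2 + 0 = 4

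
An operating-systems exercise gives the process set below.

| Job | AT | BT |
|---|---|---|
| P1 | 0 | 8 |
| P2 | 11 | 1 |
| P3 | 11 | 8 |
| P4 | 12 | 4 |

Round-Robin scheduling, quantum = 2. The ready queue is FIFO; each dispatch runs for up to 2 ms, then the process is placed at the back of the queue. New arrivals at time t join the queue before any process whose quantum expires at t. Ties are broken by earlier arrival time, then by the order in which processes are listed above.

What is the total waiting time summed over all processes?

Gantt: | P1 0-8 | idle 8-11 | P2 11-12 | P3 12-14 | P4 14-16 | P3 16-18 | P4 18-20 | P3 20-24 |
Completion: P1=8  P2=12  P3=24  P4=20
Waiting = turnaround − burst: P1=0, P2=0, P3=5, P4=4
Total waiting = 0 + 0 + 5 + 4 = 9

9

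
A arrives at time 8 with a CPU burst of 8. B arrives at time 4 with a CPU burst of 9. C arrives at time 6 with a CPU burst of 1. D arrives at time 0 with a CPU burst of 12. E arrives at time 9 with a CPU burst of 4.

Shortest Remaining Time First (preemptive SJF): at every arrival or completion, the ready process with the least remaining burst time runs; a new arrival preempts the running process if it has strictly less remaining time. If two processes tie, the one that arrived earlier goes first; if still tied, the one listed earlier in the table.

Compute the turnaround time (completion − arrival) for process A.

17

Gantt: | D 0-6 | C 6-7 | D 7-13 | E 13-17 | A 17-25 | B 25-34 |
Completion: A=25  B=34  C=7  D=13  E=17
Turnaround (C−A): A=17  B=30  C=1  D=13  E=8
Turnaround(A) = completion − arrival = 25 − 8 = 17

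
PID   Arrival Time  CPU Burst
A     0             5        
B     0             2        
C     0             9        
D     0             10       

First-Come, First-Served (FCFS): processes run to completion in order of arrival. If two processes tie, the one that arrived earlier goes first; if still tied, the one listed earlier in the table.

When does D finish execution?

Schedule: | A 0-5 | B 5-7 | C 7-16 | D 16-26 |
Completion: A=5  B=7  C=16  D=26

26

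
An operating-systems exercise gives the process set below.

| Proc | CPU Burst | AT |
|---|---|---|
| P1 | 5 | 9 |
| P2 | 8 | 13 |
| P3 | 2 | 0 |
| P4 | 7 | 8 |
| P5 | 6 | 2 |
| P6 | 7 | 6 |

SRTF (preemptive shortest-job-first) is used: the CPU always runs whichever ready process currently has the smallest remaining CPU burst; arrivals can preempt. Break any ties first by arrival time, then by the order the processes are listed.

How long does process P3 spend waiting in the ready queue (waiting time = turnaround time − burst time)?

0

Gantt: | P3 0-2 | P5 2-8 | P6 8-9 | P1 9-14 | P6 14-20 | P4 20-27 | P2 27-35 |
Completion: P1=14  P2=35  P3=2  P4=27  P5=8  P6=20
Waiting(P3) = turnaround − burst = 2 − 2 = 0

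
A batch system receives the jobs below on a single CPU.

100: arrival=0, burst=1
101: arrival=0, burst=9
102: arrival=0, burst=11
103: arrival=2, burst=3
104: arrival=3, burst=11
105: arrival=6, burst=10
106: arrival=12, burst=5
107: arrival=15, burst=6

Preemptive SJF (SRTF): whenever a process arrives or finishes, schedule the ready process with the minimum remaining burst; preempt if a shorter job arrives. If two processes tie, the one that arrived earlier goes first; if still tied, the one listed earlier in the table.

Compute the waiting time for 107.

Schedule: | 100 0-1 | 101 1-2 | 103 2-5 | 101 5-13 | 106 13-18 | 107 18-24 | 105 24-34 | 102 34-45 | 104 45-56 |
Completion: 100=1  101=13  102=45  103=5  104=56  105=34  106=18  107=24
Waiting(107) = turnaround − burst = 9 − 6 = 3

3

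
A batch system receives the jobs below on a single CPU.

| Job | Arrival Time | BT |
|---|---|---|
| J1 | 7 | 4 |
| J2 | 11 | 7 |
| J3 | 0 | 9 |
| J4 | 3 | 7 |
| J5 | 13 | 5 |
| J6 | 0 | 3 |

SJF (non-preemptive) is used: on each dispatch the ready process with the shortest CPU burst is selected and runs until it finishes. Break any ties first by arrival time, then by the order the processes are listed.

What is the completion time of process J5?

19

Schedule: | J6 0-3 | J4 3-10 | J1 10-14 | J5 14-19 | J2 19-26 | J3 26-35 |
Completion: J1=14  J2=26  J3=35  J4=10  J5=19  J6=3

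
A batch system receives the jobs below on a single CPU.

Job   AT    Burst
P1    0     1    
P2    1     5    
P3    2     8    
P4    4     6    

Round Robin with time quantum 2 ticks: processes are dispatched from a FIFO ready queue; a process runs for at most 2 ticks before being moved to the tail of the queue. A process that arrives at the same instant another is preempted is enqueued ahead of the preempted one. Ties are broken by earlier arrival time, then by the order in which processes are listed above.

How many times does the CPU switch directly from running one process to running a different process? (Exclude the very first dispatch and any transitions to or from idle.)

Gantt: | P1 0-1 | P2 1-3 | P3 3-5 | P2 5-7 | P4 7-9 | P3 9-11 | P2 11-12 | P4 12-14 | P3 14-16 | P4 16-18 | P3 18-20 |
Completion: P1=1  P2=12  P3=20  P4=18
Turnaround (C−A): P1=1  P2=11  P3=18  P4=14

10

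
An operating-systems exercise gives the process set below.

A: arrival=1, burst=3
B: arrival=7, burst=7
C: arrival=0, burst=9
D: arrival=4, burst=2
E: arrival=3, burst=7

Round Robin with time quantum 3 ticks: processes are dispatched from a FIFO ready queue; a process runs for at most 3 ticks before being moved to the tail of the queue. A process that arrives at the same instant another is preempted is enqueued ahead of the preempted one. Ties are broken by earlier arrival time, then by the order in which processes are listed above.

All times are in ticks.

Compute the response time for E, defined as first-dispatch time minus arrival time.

Schedule: | C 0-3 | A 3-6 | E 6-9 | C 9-12 | D 12-14 | B 14-17 | E 17-20 | C 20-23 | B 23-26 | E 26-27 | B 27-28 |
Completion: A=6  B=28  C=23  D=14  E=27
Turnaround (C−A): A=5  B=21  C=23  D=10  E=24
Response(E) = first start − arrival = 6 − 3 = 3

3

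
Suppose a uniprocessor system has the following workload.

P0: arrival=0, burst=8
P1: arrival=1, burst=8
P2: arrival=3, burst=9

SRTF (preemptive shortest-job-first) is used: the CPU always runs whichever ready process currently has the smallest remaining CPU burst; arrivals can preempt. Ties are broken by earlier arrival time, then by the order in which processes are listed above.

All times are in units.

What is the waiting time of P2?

Timeline: | P0 0-8 | P1 8-16 | P2 16-25 |
Completion: P0=8  P1=16  P2=25
Turnaround (C−A): P0=8  P1=15  P2=22
Waiting(P2) = turnaround − burst = 22 − 9 = 13

13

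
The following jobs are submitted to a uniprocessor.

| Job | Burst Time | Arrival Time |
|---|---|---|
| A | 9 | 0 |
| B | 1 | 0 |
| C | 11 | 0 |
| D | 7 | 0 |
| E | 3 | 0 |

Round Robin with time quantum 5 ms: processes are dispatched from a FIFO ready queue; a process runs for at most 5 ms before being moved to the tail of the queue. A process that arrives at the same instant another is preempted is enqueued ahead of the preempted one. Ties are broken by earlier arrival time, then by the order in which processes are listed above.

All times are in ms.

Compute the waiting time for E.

16

Schedule: | A 0-5 | B 5-6 | C 6-11 | D 11-16 | E 16-19 | A 19-23 | C 23-28 | D 28-30 | C 30-31 |
Completion: A=23  B=6  C=31  D=30  E=19
Turnaround (C−A): A=23  B=6  C=31  D=30  E=19
Waiting(E) = turnaround − burst = 19 − 3 = 16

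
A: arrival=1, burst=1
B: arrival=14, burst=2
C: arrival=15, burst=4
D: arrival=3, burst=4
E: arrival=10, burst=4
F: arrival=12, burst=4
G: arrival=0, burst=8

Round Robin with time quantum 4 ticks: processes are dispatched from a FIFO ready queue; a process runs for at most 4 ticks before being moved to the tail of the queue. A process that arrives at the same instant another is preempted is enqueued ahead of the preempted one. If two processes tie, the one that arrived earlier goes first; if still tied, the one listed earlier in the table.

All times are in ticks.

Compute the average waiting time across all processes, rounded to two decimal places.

Schedule: | G 0-4 | A 4-5 | D 5-9 | G 9-13 | E 13-17 | F 17-21 | B 21-23 | C 23-27 |
Completion: A=5  B=23  C=27  D=9  E=17  F=21  G=13
Turnaround (C−A): A=4  B=9  C=12  D=6  E=7  F=9  G=13
Waiting times: A=3, B=7, C=8, D=2, E=3, F=5, G=5
Average waiting = (3+7+8+2+3+5+5) / 7 = 33/7 = 4.71

4.71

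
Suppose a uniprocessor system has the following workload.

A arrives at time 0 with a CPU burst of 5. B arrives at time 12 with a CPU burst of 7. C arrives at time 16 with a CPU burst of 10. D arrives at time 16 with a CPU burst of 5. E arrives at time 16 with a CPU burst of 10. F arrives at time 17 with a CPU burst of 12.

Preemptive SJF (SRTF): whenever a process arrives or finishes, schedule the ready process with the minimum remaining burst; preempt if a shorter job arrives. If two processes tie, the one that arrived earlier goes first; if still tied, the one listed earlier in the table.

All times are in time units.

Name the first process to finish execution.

A

Schedule: | A 0-5 | idle 5-12 | B 12-19 | D 19-24 | C 24-34 | E 34-44 | F 44-56 |
Completion: A=5  B=19  C=34  D=24  E=44  F=56
Turnaround (C−A): A=5  B=7  C=18  D=8  E=28  F=39
Finish order: A → B → D → C → E → F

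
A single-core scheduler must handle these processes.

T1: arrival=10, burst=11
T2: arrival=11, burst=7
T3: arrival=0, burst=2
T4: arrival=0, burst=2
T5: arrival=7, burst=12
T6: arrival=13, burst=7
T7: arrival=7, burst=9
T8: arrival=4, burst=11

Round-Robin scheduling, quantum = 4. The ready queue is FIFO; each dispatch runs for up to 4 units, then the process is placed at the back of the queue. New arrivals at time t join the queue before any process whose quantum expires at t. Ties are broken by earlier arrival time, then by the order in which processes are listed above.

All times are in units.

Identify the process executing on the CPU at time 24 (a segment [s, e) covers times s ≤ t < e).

T2

Schedule: | T3 0-2 | T4 2-4 | T8 4-8 | T5 8-12 | T7 12-16 | T8 16-20 | T1 20-24 | T2 24-28 | T5 28-32 | T6 32-36 | T7 36-40 | T8 40-43 | T1 43-47 | T2 47-50 | T5 50-54 | T6 54-57 | T7 57-58 | T1 58-61 |
Completion: T1=61  T2=50  T3=2  T4=4  T5=54  T6=57  T7=58  T8=43
Turnaround (C−A): T1=51  T2=39  T3=2  T4=4  T5=47  T6=44  T7=51  T8=39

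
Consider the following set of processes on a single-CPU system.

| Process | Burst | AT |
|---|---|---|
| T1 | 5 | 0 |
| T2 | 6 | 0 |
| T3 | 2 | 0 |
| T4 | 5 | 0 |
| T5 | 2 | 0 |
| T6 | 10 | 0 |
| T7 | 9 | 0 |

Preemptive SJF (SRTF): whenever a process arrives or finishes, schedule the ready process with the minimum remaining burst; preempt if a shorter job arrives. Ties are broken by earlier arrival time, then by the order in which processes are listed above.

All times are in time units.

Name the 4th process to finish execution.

Gantt: | T3 0-2 | T5 2-4 | T1 4-9 | T4 9-14 | T2 14-20 | T7 20-29 | T6 29-39 |
Completion: T1=9  T2=20  T3=2  T4=14  T5=4  T6=39  T7=29
Turnaround (C−A): T1=9  T2=20  T3=2  T4=14  T5=4  T6=39  T7=29
Finish order: T3 → T5 → T1 → T4 → T2 → T7 → T6

T4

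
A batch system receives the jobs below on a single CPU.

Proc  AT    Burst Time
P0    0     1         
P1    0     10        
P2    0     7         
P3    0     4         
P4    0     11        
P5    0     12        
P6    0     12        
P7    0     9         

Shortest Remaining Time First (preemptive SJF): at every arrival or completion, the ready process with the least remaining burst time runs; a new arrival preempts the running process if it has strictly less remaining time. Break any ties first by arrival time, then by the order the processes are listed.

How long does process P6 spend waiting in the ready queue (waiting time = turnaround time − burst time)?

54

Gantt: | P0 0-1 | P3 1-5 | P2 5-12 | P7 12-21 | P1 21-31 | P4 31-42 | P5 42-54 | P6 54-66 |
Completion: P0=1  P1=31  P2=12  P3=5  P4=42  P5=54  P6=66  P7=21
Waiting(P6) = turnaround − burst = 66 − 12 = 54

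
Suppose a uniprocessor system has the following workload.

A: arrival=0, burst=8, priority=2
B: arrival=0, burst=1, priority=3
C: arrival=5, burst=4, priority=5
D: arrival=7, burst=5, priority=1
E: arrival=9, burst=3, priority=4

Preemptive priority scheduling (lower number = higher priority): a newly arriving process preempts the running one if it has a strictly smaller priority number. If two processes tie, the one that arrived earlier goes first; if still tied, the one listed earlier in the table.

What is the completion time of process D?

Schedule: | A 0-7 | D 7-12 | A 12-13 | B 13-14 | E 14-17 | C 17-21 |
Completion: A=13  B=14  C=21  D=12  E=17

12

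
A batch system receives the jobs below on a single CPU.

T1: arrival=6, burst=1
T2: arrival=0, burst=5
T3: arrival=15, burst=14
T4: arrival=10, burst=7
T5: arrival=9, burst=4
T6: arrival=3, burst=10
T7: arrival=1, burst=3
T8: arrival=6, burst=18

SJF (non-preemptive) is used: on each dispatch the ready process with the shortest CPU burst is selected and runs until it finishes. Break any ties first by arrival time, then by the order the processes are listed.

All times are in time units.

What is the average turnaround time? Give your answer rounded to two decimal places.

Gantt: | T2 0-5 | T7 5-8 | T1 8-9 | T5 9-13 | T4 13-20 | T6 20-30 | T3 30-44 | T8 44-62 |
Completion: T1=9  T2=5  T3=44  T4=20  T5=13  T6=30  T7=8  T8=62
Turnaround times: T1=3, T2=5, T3=29, T4=10, T5=4, T6=27, T7=7, T8=56
Average turnaround = (3+5+29+10+4+27+7+56) / 8 = 141/8 = 17.63

17.63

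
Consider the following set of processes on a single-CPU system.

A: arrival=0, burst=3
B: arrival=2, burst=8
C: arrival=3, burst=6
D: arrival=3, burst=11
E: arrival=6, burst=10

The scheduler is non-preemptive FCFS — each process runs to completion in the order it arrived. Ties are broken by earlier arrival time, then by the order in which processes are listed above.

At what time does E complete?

38

Gantt: | A 0-3 | B 3-11 | C 11-17 | D 17-28 | E 28-38 |
Completion: A=3  B=11  C=17  D=28  E=38
Turnaround (C−A): A=3  B=9  C=14  D=25  E=32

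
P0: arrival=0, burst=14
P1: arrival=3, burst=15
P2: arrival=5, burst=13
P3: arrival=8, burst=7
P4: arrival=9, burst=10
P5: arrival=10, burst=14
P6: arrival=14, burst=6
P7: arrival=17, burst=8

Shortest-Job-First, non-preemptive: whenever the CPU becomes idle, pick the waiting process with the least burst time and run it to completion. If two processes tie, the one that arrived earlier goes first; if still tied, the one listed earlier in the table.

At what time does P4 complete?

45

Schedule: | P0 0-14 | P6 14-20 | P3 20-27 | P7 27-35 | P4 35-45 | P2 45-58 | P5 58-72 | P1 72-87 |
Completion: P0=14  P1=87  P2=58  P3=27  P4=45  P5=72  P6=20  P7=35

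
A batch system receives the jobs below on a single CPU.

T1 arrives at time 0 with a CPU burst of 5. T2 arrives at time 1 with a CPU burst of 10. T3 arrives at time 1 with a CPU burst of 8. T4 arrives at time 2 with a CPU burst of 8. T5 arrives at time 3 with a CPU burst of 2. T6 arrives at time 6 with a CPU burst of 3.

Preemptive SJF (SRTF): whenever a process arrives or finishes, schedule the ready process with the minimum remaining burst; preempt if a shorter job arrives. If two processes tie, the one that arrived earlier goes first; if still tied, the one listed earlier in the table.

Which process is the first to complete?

T1

Gantt: | T1 0-5 | T5 5-7 | T6 7-10 | T3 10-18 | T4 18-26 | T2 26-36 |
Completion: T1=5  T2=36  T3=18  T4=26  T5=7  T6=10
Turnaround (C−A): T1=5  T2=35  T3=17  T4=24  T5=4  T6=4
Finish order: T1 → T5 → T6 → T3 → T4 → T2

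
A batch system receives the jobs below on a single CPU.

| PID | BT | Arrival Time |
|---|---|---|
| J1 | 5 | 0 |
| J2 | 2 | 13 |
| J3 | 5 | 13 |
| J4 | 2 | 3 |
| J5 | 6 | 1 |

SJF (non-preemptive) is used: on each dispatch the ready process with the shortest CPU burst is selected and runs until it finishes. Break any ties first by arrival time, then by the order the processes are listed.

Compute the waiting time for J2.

Gantt: | J1 0-5 | J4 5-7 | J5 7-13 | J2 13-15 | J3 15-20 |
Completion: J1=5  J2=15  J3=20  J4=7  J5=13
Waiting(J2) = turnaround − burst = 2 − 2 = 0

0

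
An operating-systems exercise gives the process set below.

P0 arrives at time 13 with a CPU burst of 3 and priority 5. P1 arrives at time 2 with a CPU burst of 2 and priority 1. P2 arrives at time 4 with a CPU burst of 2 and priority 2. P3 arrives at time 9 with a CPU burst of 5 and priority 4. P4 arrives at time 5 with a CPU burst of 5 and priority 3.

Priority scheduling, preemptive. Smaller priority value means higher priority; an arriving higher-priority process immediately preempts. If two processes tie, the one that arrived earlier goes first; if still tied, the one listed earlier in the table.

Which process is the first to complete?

Timeline: | idle 0-2 | P1 2-4 | P2 4-6 | P4 6-11 | P3 11-16 | P0 16-19 |
Completion: P0=19  P1=4  P2=6  P3=16  P4=11
Turnaround (C−A): P0=6  P1=2  P2=2  P3=7  P4=6
Finish order: P1 → P2 → P4 → P3 → P0

P1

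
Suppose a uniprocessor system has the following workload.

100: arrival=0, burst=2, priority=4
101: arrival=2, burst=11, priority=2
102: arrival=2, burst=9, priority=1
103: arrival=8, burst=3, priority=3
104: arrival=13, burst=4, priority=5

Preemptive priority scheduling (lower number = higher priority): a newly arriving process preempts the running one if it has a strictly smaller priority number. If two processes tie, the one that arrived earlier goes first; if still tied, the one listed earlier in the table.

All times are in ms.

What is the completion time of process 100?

2

Timeline: | 100 0-2 | 102 2-11 | 101 11-22 | 103 22-25 | 104 25-29 |
Completion: 100=2  101=22  102=11  103=25  104=29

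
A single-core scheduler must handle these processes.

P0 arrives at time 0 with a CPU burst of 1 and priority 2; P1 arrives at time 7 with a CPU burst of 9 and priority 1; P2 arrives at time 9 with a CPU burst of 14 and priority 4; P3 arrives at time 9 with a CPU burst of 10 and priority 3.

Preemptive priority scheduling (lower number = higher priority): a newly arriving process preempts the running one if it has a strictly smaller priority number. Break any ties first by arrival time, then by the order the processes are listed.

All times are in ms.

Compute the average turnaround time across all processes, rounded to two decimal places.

Schedule: | P0 0-1 | idle 1-7 | P1 7-16 | P3 16-26 | P2 26-40 |
Completion: P0=1  P1=16  P2=40  P3=26
Turnaround times: P0=1, P1=9, P2=31, P3=17
Average turnaround = (1+9+31+17) / 4 = 58/4 = 14.50

14.50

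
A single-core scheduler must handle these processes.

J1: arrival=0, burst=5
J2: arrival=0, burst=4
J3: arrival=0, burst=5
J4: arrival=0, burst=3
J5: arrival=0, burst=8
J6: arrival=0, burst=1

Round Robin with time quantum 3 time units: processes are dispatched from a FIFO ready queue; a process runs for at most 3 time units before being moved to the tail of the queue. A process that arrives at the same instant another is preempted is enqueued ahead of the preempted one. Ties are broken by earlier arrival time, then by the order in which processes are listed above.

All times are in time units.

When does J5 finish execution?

Schedule: | J1 0-3 | J2 3-6 | J3 6-9 | J4 9-12 | J5 12-15 | J6 15-16 | J1 16-18 | J2 18-19 | J3 19-21 | J5 21-26 |
Completion: J1=18  J2=19  J3=21  J4=12  J5=26  J6=16
Turnaround (C−A): J1=18  J2=19  J3=21  J4=12  J5=26  J6=16

26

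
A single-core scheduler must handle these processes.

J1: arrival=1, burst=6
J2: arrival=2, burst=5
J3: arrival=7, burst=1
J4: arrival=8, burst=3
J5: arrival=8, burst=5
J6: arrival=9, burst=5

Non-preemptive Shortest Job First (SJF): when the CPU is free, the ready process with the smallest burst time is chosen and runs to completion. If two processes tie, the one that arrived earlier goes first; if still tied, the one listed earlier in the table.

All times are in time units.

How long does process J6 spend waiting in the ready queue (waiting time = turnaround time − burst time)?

Schedule: | idle 0-1 | J1 1-7 | J3 7-8 | J4 8-11 | J2 11-16 | J5 16-21 | J6 21-26 |
Completion: J1=7  J2=16  J3=8  J4=11  J5=21  J6=26
Turnaround (C−A): J1=6  J2=14  J3=1  J4=3  J5=13  J6=17
Waiting(J6) = turnaround − burst = 17 − 5 = 12

12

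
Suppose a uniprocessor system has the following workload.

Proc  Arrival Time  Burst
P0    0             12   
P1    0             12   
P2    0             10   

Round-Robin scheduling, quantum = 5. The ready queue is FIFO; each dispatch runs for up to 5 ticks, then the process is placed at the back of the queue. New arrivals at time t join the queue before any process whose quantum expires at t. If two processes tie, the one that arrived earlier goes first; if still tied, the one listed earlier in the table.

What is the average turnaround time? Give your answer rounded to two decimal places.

32.00

Schedule: | P0 0-5 | P1 5-10 | P2 10-15 | P0 15-20 | P1 20-25 | P2 25-30 | P0 30-32 | P1 32-34 |
Completion: P0=32  P1=34  P2=30
Turnaround (C−A): P0=32  P1=34  P2=30
Turnaround times: P0=32, P1=34, P2=30
Average turnaround = (32+34+30) / 3 = 96/3 = 32.00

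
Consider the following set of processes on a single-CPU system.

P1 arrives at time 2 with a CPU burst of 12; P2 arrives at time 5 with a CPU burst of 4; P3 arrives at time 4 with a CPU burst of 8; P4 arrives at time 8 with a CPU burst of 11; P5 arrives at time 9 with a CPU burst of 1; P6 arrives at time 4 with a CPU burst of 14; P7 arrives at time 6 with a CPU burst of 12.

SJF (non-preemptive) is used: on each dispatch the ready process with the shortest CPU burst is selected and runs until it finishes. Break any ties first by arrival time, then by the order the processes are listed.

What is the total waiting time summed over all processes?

Timeline: | idle 0-2 | P1 2-14 | P5 14-15 | P2 15-19 | P3 19-27 | P4 27-38 | P7 38-50 | P6 50-64 |
Completion: P1=14  P2=19  P3=27  P4=38  P5=15  P6=64  P7=50
Waiting = turnaround − burst: P1=0, P2=10, P3=15, P4=19, P5=5, P6=46, P7=32
Total waiting = 0 + 10 + 15 + 19 + 5 + 46 + 32 = 127

127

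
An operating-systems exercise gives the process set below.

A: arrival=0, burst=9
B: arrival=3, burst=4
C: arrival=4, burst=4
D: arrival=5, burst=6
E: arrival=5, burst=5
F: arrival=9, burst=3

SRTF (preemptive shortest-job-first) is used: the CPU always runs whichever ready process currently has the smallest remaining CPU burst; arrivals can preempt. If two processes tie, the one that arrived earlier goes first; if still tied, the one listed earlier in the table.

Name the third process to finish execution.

F

Schedule: | A 0-3 | B 3-7 | C 7-11 | F 11-14 | E 14-19 | A 19-25 | D 25-31 |
Completion: A=25  B=7  C=11  D=31  E=19  F=14
Turnaround (C−A): A=25  B=4  C=7  D=26  E=14  F=5
Finish order: B → C → F → E → A → D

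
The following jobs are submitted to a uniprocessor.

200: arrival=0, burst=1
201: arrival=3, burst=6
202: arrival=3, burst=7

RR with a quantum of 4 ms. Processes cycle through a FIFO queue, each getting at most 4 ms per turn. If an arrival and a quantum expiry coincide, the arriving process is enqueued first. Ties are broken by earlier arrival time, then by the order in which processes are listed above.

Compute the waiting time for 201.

Timeline: | 200 0-1 | idle 1-3 | 201 3-7 | 202 7-11 | 201 11-13 | 202 13-16 |
Completion: 200=1  201=13  202=16
Waiting(201) = turnaround − burst = 10 − 6 = 4

4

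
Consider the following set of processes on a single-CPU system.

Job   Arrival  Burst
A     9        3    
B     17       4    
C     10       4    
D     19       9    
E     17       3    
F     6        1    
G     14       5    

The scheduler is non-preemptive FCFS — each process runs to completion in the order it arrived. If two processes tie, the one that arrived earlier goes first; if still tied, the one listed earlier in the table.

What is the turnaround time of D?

Timeline: | idle 0-6 | F 6-7 | idle 7-9 | A 9-12 | C 12-16 | G 16-21 | B 21-25 | E 25-28 | D 28-37 |
Completion: A=12  B=25  C=16  D=37  E=28  F=7  G=21
Turnaround(D) = completion − arrival = 37 − 19 = 18

18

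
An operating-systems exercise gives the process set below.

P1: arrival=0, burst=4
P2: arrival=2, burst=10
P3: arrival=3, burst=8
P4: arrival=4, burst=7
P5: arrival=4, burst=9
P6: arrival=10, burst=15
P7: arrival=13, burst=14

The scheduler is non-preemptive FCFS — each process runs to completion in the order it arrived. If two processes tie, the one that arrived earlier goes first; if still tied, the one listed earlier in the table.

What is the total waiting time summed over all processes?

Gantt: | P1 0-4 | P2 4-14 | P3 14-22 | P4 22-29 | P5 29-38 | P6 38-53 | P7 53-67 |
Completion: P1=4  P2=14  P3=22  P4=29  P5=38  P6=53  P7=67
Turnaround (C−A): P1=4  P2=12  P3=19  P4=25  P5=34  P6=43  P7=54
Waiting = turnaround − burst: P1=0, P2=2, P3=11, P4=18, P5=25, P6=28, P7=40
Total waiting = 0 + 2 + 11 + 18 + 25 + 28 + 40 = 124

124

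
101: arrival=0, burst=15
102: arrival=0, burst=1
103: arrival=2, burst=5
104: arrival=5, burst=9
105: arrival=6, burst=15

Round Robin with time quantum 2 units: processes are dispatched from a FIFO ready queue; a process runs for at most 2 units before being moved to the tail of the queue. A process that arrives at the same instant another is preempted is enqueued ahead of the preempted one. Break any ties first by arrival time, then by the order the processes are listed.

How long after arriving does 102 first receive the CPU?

Schedule: | 101 0-2 | 102 2-3 | 103 3-5 | 101 5-7 | 104 7-9 | 103 9-11 | 105 11-13 | 101 13-15 | 104 15-17 | 103 17-18 | 105 18-20 | 101 20-22 | 104 22-24 | 105 24-26 | 101 26-28 | 104 28-30 | 105 30-32 | 101 32-34 | 104 34-35 | 105 35-37 | 101 37-39 | 105 39-41 | 101 41-42 | 105 42-45 |
Completion: 101=42  102=3  103=18  104=35  105=45
Response(102) = first start − arrival = 2 − 0 = 2

2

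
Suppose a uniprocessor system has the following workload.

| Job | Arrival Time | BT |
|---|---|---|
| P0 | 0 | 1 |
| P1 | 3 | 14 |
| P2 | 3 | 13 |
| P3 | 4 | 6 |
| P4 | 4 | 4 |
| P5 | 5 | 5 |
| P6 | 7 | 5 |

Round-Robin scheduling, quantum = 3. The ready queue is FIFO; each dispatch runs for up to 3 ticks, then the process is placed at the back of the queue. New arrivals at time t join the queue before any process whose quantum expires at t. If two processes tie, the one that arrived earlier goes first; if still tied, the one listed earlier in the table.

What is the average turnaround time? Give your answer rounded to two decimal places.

Schedule: | P0 0-1 | idle 1-3 | P1 3-6 | P2 6-9 | P3 9-12 | P4 12-15 | P5 15-18 | P1 18-21 | P6 21-24 | P2 24-27 | P3 27-30 | P4 30-31 | P5 31-33 | P1 33-36 | P6 36-38 | P2 38-41 | P1 41-44 | P2 44-47 | P1 47-49 | P2 49-50 |
Completion: P0=1  P1=49  P2=50  P3=30  P4=31  P5=33  P6=38
Turnaround (C−A): P0=1  P1=46  P2=47  P3=26  P4=27  P5=28  P6=31
Turnaround times: P0=1, P1=46, P2=47, P3=26, P4=27, P5=28, P6=31
Average turnaround = (1+46+47+26+27+28+31) / 7 = 206/7 = 29.43

29.43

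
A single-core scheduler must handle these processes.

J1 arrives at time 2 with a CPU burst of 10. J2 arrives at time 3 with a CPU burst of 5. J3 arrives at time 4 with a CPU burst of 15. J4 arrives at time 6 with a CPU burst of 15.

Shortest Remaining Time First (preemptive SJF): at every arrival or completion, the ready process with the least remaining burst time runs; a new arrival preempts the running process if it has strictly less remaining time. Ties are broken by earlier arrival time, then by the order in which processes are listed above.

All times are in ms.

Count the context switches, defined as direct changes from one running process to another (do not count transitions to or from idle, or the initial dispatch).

Gantt: | idle 0-2 | J1 2-3 | J2 3-8 | J1 8-17 | J3 17-32 | J4 32-47 |
Completion: J1=17  J2=8  J3=32  J4=47
Turnaround (C−A): J1=15  J2=5  J3=28  J4=41

4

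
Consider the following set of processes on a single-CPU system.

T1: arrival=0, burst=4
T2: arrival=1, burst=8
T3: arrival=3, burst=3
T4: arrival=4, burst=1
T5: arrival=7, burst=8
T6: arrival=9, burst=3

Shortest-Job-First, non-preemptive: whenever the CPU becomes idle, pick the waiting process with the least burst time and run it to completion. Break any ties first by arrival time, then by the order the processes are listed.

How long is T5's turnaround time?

20

Gantt: | T1 0-4 | T4 4-5 | T3 5-8 | T2 8-16 | T6 16-19 | T5 19-27 |
Completion: T1=4  T2=16  T3=8  T4=5  T5=27  T6=19
Turnaround (C−A): T1=4  T2=15  T3=5  T4=1  T5=20  T6=10
Turnaround(T5) = completion − arrival = 27 − 7 = 20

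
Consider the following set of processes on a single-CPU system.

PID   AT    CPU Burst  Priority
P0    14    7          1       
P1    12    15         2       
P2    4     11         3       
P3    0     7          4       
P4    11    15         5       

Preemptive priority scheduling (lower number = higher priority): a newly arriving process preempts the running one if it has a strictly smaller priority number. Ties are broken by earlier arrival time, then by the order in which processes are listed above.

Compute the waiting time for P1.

Schedule: | P3 0-4 | P2 4-12 | P1 12-14 | P0 14-21 | P1 21-34 | P2 34-37 | P3 37-40 | P4 40-55 |
Completion: P0=21  P1=34  P2=37  P3=40  P4=55
Waiting(P1) = turnaround − burst = 22 − 15 = 7

7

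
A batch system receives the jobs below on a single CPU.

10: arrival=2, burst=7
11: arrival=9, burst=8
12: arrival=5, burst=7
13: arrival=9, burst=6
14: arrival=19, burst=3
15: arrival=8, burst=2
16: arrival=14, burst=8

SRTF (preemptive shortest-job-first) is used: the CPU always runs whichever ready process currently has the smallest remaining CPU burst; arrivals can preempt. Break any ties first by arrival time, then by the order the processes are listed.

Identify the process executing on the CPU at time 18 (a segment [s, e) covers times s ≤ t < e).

Schedule: | idle 0-2 | 10 2-9 | 15 9-11 | 13 11-17 | 12 17-19 | 14 19-22 | 12 22-27 | 11 27-35 | 16 35-43 |
Completion: 10=9  11=35  12=27  13=17  14=22  15=11  16=43
Turnaround (C−A): 10=7  11=26  12=22  13=8  14=3  15=3  16=29

12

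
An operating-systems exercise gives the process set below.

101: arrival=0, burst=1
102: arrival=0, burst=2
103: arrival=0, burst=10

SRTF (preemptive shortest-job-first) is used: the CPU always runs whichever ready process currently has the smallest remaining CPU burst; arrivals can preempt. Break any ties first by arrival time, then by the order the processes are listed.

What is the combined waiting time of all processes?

Timeline: | 101 0-1 | 102 1-3 | 103 3-13 |
Completion: 101=1  102=3  103=13
Turnaround (C−A): 101=1  102=3  103=13
Waiting = turnaround − burst: 101=0, 102=1, 103=3
Total waiting = 0 + 1 + 3 = 4

4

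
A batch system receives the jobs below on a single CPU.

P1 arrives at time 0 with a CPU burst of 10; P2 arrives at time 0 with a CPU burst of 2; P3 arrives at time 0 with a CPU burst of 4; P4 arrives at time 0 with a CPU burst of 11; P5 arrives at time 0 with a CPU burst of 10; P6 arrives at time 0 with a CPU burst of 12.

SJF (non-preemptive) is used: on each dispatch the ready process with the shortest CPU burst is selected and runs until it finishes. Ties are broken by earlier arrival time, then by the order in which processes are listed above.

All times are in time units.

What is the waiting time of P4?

26

Schedule: | P2 0-2 | P3 2-6 | P1 6-16 | P5 16-26 | P4 26-37 | P6 37-49 |
Completion: P1=16  P2=2  P3=6  P4=37  P5=26  P6=49
Waiting(P4) = turnaround − burst = 37 − 11 = 26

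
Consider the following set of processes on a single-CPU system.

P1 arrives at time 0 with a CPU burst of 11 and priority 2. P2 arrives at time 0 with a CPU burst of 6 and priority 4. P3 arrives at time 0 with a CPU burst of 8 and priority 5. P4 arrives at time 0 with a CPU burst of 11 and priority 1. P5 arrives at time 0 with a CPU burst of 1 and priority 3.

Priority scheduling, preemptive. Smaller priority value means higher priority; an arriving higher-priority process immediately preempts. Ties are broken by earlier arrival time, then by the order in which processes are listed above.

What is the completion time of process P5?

23

Gantt: | P4 0-11 | P1 11-22 | P5 22-23 | P2 23-29 | P3 29-37 |
Completion: P1=22  P2=29  P3=37  P4=11  P5=23
Turnaround (C−A): P1=22  P2=29  P3=37  P4=11  P5=23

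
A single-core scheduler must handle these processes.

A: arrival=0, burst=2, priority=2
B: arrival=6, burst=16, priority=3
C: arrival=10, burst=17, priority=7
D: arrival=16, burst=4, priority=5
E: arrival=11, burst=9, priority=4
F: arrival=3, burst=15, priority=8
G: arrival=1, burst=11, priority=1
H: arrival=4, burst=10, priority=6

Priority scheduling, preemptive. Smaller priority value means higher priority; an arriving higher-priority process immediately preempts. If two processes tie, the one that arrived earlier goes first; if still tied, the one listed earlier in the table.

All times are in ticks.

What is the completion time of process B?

Timeline: | A 0-1 | G 1-12 | A 12-13 | B 13-29 | E 29-38 | D 38-42 | H 42-52 | C 52-69 | F 69-84 |
Completion: A=13  B=29  C=69  D=42  E=38  F=84  G=12  H=52

29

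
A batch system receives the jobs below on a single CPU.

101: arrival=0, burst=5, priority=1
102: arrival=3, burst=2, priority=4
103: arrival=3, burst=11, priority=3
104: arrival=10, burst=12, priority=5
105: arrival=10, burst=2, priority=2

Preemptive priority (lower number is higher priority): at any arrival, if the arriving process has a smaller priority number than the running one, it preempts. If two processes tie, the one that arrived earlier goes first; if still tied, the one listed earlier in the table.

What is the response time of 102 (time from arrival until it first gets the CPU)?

Timeline: | 101 0-5 | 103 5-10 | 105 10-12 | 103 12-18 | 102 18-20 | 104 20-32 |
Completion: 101=5  102=20  103=18  104=32  105=12
Turnaround (C−A): 101=5  102=17  103=15  104=22  105=2
Response(102) = first start − arrival = 18 − 3 = 15

15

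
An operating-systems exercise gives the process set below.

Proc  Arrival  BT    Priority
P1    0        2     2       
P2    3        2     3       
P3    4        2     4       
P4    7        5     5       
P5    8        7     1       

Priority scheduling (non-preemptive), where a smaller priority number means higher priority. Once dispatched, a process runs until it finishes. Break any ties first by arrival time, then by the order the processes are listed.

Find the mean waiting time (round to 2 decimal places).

Timeline: | P1 0-2 | idle 2-3 | P2 3-5 | P3 5-7 | P4 7-12 | P5 12-19 |
Completion: P1=2  P2=5  P3=7  P4=12  P5=19
Turnaround (C−A): P1=2  P2=2  P3=3  P4=5  P5=11
Waiting times: P1=0, P2=0, P3=1, P4=0, P5=4
Average waiting = (0+0+1+0+4) / 5 = 5/5 = 1.00

1.00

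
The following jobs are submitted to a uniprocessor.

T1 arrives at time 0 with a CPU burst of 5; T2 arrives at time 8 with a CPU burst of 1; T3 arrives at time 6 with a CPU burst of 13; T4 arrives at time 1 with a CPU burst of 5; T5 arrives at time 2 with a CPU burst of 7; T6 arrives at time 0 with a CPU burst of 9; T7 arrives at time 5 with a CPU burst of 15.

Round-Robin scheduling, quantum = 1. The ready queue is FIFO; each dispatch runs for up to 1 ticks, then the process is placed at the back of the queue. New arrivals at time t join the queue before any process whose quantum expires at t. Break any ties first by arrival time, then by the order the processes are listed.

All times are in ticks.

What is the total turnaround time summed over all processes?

Gantt: | T1 0-1 | T6 1-2 | T4 2-3 | T1 3-4 | T5 4-5 | T6 5-6 | T4 6-7 | T1 7-8 | T7 8-9 | T5 9-10 | T3 10-11 | T6 11-12 | T4 12-13 | T2 13-14 | T1 14-15 | T7 15-16 | T5 16-17 | T3 17-18 | T6 18-19 | T4 19-20 | T1 20-21 | T7 21-22 | T5 22-23 | T3 23-24 | T6 24-25 | T4 25-26 | T7 26-27 | T5 27-28 | T3 28-29 | T6 29-30 | T7 30-31 | T5 31-32 | T3 32-33 | T6 33-34 | T7 34-35 | T5 35-36 | T3 36-37 | T6 37-38 | T7 38-39 | T3 39-40 | T6 40-41 | T7 41-42 | T3 42-43 | T7 43-44 | T3 44-45 | T7 45-46 | T3 46-47 | T7 47-48 | T3 48-49 | T7 49-50 | T3 50-51 | T7 51-52 | T3 52-53 | T7 53-55 |
Completion: T1=21  T2=14  T3=53  T4=26  T5=36  T6=41  T7=55
Turnaround (C−A): T1=21  T2=6  T3=47  T4=25  T5=34  T6=41  T7=50
Turnaround = completion − arrival: T1=21, T2=6, T3=47, T4=25, T5=34, T6=41, T7=50
Total turnaround = 21 + 6 + 47 + 25 + 34 + 41 + 50 = 224

224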